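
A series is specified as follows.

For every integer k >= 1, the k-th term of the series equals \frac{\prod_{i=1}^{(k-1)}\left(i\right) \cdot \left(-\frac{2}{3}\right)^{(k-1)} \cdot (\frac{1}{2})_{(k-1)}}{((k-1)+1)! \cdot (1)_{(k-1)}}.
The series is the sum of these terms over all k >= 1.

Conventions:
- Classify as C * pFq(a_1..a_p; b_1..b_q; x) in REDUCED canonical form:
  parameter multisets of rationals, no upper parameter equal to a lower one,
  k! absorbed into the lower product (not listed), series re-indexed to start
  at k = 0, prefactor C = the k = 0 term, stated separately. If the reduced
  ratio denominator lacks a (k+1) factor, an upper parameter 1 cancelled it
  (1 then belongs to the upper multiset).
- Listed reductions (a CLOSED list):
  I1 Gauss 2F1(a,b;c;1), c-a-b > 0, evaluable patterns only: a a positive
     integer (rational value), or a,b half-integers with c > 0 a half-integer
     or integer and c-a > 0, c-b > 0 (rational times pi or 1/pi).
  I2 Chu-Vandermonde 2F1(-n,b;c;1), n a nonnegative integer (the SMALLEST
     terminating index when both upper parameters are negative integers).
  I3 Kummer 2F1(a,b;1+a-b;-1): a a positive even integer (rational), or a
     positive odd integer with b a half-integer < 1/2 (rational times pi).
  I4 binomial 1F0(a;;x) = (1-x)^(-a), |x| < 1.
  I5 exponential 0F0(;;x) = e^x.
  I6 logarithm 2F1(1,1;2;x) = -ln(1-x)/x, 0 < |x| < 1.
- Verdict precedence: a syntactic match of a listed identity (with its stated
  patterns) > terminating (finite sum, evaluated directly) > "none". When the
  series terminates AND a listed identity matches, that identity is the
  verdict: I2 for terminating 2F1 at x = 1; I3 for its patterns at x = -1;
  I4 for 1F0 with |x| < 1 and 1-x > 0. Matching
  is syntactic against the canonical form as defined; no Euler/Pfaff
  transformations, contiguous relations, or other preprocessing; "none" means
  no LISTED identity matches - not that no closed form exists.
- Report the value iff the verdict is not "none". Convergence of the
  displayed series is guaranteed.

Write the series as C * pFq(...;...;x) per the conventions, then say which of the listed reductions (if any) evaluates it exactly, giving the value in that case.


Structural cue: with t_0 = 1, the denominator's factorial ratio (C = 1) is a lower Pochhammer.
Term ratio: r(k) = -\frac{2}{3} * (k+\frac{1}{2}) (k+1) / [(k+2) (k+1)] - rational in k, leading ratio -\frac{2}{3}; with t_0 = 1, classification follows.

Classification (C = 1): 2F1 with upper {\frac{1}{2}, 1}, lower {2}, argument x = -\frac{2}{3}. Verdict: none - at argument -\frac{2}{3} the multisets {\frac{1}{2}, 1} ; {2} match no listed identity.


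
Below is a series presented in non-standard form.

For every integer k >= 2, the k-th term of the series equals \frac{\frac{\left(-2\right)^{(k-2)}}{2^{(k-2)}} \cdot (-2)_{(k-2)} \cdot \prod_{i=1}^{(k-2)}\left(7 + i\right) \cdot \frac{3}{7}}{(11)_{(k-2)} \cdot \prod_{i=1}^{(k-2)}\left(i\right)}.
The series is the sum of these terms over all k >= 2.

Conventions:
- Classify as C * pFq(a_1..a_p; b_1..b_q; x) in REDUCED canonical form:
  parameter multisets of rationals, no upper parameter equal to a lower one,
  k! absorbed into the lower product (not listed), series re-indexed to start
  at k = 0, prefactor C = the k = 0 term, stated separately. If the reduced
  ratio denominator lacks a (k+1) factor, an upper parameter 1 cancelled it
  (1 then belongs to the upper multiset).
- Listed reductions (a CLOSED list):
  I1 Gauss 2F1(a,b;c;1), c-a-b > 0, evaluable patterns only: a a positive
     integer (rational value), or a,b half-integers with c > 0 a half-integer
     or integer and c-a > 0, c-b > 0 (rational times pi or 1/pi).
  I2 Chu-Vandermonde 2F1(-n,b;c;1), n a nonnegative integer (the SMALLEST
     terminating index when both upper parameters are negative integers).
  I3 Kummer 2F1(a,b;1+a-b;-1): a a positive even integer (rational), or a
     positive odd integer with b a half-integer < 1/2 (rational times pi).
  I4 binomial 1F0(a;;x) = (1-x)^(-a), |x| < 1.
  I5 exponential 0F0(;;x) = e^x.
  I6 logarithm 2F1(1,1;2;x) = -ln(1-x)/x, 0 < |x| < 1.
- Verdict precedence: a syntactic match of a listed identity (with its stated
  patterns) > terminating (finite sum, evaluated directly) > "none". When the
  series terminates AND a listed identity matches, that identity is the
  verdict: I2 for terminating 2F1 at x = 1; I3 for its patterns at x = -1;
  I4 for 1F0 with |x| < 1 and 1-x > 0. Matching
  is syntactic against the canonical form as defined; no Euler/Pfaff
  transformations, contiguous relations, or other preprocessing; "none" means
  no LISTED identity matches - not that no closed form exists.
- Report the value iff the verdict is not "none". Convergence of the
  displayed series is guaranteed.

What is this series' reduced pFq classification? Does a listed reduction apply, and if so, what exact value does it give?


The tell: t_0 being \frac{3}{7}, the two k-th powers (C = 3/7) combine into one argument.
Step ratio: r(k) = -1 * (k-2) (k+8) / [(k+11) (k+1)] - rational in k. x = -1; t_0 = \frac{3}{7}; negate the roots.

At argument -1: a 2F1 with upper {-2, 8}, lower {11}, scaled by C = \frac{3}{7}. Verdict (x = -1): Kummer's theorem (I3) applies (x = -1; c = 11 equals 1+a-b for upper {-2, 8}: listed pattern). Its exact value is \frac{9}{7}.


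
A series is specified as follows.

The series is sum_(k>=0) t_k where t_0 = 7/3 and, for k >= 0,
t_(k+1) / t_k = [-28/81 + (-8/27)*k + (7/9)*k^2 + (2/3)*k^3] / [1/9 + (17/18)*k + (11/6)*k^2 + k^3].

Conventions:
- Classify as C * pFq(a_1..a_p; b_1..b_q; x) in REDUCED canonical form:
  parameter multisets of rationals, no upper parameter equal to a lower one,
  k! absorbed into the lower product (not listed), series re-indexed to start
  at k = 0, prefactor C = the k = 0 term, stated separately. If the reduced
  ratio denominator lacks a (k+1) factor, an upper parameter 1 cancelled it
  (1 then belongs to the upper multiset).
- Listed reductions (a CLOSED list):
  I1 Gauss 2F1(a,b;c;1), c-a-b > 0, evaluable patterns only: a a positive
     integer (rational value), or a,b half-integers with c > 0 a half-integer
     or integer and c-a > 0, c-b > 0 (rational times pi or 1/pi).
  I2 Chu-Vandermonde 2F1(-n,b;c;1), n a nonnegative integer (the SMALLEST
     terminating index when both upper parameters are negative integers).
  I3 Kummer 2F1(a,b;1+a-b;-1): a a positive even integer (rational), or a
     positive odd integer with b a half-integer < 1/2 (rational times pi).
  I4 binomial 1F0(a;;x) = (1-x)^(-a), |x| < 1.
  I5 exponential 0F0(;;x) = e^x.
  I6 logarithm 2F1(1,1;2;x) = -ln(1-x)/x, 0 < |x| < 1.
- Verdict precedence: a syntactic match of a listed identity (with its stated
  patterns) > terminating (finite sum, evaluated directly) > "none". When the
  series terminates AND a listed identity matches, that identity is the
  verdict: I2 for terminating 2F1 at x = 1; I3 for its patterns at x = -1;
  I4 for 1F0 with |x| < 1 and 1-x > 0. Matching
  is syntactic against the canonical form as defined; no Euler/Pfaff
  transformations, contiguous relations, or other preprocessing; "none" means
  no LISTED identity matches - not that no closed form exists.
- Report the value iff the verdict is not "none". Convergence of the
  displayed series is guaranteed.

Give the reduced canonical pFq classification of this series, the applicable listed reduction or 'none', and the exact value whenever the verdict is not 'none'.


x = 2/3 here; the reduced form reads 2F1, upper {-2/3, 7/6}, lower {1/6}, C = 7/3. Verdict: none. A 2F1 with upper {-2/3, 7/6} fits none of I1-I6 at x = 2/3; the sum runs forever.

First insight: with t_0 = 7/3, roots of the ratio polynomials (C = 7/3, x = 2/3) are the negated parameters.
Consecutive-term ratio: r(k) = (2/3) * (k-2/3) (k+7/6) / [(k+1/6) (k+1)] - rational; roots negated = parameters, x = (2/3), C = 7/3.


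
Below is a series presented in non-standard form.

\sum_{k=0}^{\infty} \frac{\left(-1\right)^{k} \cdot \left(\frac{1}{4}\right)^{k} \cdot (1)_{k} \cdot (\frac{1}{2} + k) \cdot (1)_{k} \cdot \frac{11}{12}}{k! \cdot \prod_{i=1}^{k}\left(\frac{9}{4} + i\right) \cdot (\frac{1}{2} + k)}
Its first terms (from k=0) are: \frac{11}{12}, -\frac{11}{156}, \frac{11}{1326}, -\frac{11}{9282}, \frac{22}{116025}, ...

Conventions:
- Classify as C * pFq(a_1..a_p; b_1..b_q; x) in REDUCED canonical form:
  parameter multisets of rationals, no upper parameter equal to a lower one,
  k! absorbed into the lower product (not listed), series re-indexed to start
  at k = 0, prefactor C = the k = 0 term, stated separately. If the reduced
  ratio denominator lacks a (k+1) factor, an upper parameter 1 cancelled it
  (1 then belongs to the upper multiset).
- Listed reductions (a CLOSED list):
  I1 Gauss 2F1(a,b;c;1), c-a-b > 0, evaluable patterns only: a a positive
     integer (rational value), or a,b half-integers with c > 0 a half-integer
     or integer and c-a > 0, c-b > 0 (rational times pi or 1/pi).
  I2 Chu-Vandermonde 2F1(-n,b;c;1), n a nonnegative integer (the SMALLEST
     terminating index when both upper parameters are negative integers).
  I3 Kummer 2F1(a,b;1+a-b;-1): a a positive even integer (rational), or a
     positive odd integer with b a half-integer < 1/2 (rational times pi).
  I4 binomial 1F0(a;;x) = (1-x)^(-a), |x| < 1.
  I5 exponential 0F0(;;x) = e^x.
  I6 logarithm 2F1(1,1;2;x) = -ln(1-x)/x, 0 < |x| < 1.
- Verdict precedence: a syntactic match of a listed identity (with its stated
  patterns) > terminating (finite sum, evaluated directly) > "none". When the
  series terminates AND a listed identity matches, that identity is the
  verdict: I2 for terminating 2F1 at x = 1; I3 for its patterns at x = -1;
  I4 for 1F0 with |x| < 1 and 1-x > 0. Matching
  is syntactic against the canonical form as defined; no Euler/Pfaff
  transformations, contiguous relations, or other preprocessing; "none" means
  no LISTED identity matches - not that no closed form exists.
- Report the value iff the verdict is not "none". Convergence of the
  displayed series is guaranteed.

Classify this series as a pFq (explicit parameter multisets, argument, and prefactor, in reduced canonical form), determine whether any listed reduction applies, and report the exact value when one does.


Reduced: x = -\frac{1}{4}, 2F1, upper = {1, 1}, lower = {\frac{13}{4}}, C = \frac{11}{12}. Verdict: none (x = -\frac{1}{4}): each listed identity misses the multisets {1, 1} ; {\frac{13}{4}}.

Structural cue: with t_0 = \frac{11}{12}, the factor k + 1/2 cancels (top and bottom), leaving prefactor 11/12.
Term ratio: r(k) = -\frac{1}{4} * (k+1) (k+1) / [(k+\frac{13}{4}) (k+1)] ; factor over Q: parameters, x = -\frac{1}{4}, and C = \frac{11}{12}.


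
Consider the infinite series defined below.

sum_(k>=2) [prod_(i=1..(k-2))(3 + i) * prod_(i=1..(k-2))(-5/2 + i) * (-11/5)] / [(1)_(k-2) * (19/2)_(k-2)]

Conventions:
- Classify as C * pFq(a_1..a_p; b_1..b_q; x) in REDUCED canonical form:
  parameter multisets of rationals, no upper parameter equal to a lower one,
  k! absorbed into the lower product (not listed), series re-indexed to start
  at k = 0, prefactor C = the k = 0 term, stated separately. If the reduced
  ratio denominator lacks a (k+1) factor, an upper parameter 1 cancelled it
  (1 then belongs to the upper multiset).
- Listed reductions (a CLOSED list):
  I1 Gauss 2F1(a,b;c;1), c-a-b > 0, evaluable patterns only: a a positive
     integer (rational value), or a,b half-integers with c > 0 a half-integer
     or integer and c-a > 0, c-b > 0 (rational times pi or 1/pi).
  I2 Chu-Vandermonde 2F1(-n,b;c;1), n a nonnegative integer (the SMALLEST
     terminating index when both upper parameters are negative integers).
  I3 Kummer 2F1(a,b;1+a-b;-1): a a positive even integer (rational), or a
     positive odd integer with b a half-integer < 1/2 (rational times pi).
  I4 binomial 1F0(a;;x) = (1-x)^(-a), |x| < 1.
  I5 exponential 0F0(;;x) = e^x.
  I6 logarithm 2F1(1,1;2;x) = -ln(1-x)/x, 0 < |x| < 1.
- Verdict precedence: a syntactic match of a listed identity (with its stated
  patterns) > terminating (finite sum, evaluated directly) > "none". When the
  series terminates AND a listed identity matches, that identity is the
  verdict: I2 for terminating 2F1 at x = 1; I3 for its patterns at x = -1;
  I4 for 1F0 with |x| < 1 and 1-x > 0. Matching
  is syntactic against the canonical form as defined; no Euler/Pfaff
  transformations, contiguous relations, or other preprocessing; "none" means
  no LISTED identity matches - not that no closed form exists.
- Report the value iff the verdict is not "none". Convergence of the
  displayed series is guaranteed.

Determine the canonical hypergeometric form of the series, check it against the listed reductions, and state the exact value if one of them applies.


Structural cue: x = 1 and (1)_k (C = -11/5, x = 1) is k! itself.
Ratio: r(k) = 1 * (k-3/2) (k+4) / [(k+19/2) (k+1)] - rational in k, leading ratio 1; with t_0 = -11/5, classification follows.

Canonical form: C = -11/5 times 2F1 with upper {-3/2, 4}, lower {19/2}, x = 1. Verdict (x = 1): the Gauss summation I1 applies (x = 1: the Gamma ratio telescopes since c-a-b = 7 > 0 and a = 4 in Z>0). Value: -26741/26880.


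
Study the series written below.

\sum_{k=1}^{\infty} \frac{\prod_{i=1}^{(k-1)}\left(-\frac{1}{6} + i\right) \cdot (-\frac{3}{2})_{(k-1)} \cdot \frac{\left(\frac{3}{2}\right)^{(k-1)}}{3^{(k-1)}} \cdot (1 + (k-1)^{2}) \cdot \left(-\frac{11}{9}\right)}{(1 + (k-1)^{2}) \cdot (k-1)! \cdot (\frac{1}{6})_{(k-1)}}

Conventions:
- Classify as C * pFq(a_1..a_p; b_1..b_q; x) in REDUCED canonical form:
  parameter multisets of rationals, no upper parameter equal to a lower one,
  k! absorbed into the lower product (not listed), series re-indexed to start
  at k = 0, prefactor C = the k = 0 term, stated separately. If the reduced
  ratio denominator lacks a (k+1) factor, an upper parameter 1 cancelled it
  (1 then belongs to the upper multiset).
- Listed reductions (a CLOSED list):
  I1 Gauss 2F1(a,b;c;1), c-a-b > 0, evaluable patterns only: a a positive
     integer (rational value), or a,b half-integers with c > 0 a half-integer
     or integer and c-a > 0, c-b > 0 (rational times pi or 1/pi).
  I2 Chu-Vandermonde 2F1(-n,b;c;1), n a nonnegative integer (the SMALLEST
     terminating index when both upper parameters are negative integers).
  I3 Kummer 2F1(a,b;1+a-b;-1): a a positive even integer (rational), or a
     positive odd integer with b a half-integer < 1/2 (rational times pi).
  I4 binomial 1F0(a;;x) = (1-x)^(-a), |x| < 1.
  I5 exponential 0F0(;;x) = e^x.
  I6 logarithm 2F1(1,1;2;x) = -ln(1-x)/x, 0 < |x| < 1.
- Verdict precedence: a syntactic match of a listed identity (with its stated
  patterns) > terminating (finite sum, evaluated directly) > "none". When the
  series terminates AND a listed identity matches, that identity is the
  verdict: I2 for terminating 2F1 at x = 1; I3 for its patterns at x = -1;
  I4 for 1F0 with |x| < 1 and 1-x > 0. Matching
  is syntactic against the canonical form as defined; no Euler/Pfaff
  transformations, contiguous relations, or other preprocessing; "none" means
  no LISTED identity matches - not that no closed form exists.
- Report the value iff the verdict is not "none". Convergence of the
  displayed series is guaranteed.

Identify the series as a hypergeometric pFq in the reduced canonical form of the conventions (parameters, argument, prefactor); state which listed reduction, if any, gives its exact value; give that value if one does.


x = \frac{1}{2} here; the reduced form reads 2F1, upper {-\frac{3}{2}, \frac{5}{6}}, lower {\frac{1}{6}}, C = -\frac{11}{9}. Verdict: none - at argument \frac{1}{2} the multisets {-\frac{3}{2}, \frac{5}{6}} ; {\frac{1}{6}} match no listed identity.

Key observation: from the first term -\frac{11}{9}: k^2 + 1 divides numerator and denominator alike; C = -11/9 after cancelling.
Ratio: r(k) = \frac{1}{2} * (k-\frac{3}{2}) (k+\frac{5}{6}) / [(k+\frac{1}{6}) (k+1)] - rational in k, leading ratio \frac{1}{2}; with t_0 = -\frac{11}{9}, classification follows.


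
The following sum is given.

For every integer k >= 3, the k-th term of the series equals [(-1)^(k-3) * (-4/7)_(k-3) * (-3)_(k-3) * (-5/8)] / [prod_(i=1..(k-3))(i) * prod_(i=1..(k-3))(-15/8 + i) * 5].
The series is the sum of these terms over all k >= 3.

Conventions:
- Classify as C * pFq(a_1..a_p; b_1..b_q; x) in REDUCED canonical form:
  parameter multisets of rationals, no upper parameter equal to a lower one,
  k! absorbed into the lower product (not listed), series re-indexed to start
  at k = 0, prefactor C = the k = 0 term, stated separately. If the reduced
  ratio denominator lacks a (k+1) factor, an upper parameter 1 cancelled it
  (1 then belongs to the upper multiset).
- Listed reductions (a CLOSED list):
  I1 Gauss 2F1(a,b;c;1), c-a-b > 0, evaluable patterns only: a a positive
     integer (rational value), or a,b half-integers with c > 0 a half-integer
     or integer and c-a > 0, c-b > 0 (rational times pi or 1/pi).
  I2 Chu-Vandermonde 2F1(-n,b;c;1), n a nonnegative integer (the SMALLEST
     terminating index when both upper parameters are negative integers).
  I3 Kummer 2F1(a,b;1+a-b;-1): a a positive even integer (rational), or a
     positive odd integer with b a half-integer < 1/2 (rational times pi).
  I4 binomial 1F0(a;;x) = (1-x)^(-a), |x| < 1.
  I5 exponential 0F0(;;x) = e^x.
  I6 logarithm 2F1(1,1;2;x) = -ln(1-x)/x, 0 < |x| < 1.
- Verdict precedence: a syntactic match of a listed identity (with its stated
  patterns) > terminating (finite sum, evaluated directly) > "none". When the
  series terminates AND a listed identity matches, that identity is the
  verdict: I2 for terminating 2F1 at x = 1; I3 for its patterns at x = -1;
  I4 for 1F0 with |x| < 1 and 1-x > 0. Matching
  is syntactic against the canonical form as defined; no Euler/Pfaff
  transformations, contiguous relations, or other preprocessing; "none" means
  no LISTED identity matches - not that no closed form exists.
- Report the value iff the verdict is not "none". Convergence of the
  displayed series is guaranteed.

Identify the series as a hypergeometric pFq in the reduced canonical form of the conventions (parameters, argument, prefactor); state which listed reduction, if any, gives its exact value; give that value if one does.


At argument -1: a 2F1 with upper {-3, -4/7}, lower {-7/8}, scaled by C = -1/8. Verdict: terminating - no listed pattern fits, but -3 in the upper list cuts the series at k = 3; direct evaluation. Its exact value is -90179/57624.

Key observation: x = (-1) and the product of the first k integers (prefactor -1/8) is k!.
Term ratio: r(k) = (-1) * (k-3) (k-4/7) / [(k-7/8) (k+1)] ; factor over Q: parameters, x = (-1), and C = -1/8.


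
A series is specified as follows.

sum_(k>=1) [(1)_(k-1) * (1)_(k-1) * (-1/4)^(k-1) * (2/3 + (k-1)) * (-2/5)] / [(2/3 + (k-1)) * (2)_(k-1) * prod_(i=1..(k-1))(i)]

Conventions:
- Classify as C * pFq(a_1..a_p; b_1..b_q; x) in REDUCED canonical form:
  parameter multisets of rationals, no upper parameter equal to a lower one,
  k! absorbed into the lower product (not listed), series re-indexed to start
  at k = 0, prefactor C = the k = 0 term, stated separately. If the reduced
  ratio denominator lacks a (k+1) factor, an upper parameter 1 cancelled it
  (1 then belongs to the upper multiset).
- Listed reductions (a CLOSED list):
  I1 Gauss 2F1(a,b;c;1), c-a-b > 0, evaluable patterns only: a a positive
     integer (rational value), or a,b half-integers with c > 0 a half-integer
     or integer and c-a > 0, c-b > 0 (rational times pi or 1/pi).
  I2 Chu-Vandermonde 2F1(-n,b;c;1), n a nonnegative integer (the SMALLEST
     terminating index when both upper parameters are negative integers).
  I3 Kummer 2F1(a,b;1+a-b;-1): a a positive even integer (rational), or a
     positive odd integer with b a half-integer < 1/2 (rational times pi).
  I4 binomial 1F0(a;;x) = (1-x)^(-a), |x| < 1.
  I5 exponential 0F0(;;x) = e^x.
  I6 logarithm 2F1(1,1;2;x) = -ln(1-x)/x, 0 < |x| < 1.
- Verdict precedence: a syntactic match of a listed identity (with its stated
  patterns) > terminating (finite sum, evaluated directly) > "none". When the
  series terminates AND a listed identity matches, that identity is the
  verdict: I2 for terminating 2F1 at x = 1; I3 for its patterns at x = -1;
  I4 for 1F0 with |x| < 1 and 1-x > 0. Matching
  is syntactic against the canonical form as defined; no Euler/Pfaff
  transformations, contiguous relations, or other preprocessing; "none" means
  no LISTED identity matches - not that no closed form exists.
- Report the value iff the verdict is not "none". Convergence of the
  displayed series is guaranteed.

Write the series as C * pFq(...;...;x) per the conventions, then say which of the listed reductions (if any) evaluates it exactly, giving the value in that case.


The series (x = -1/4) is 2F1: upper {1, 1}, lower {2}, prefactor -2/5. Verdict at x = -1/4: the logarithmic series (I6) matches (the logarithm: parameters (1,1;2), x = -1/4). Exact value: (-8/5) * ln(5/4).

Structural cue: x = (-1/4) and striking the common factor k + 2/3 reduces the term (C = -2/5, x = -1/4).
Ratio: r(k) = (-1/4) * (k+1) (k+1) / [(k+2) (k+1)] - rational in k, leading ratio (-1/4); with t_0 = -2/5, classification follows.


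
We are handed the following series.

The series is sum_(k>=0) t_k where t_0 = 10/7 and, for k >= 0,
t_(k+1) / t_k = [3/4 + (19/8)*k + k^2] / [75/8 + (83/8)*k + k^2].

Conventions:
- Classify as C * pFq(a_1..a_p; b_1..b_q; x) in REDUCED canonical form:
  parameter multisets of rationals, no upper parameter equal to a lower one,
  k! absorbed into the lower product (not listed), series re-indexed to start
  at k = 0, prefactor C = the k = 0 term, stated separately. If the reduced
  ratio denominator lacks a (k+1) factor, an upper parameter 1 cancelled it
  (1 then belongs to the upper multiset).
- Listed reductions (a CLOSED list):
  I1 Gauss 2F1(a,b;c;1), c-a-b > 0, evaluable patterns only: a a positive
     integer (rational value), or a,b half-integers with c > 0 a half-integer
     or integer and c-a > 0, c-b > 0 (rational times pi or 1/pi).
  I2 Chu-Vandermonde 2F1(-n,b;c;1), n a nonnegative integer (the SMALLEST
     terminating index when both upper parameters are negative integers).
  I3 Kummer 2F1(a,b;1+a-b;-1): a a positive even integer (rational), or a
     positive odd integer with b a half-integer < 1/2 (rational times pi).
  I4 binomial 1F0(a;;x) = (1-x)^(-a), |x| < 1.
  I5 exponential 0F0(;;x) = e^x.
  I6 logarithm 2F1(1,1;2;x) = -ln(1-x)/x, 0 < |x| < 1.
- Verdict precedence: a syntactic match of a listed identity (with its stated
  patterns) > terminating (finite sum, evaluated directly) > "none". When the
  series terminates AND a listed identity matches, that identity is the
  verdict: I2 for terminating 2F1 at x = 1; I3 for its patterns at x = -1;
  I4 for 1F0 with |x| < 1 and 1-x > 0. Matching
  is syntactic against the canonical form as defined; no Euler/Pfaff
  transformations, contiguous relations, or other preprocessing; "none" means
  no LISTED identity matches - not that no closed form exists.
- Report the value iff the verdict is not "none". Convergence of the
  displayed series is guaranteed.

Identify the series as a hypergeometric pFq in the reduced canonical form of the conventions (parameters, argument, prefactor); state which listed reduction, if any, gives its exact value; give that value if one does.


Structural cue: t_0 being 10/7, factor the ratio over Q (prefactor 10/7): negated roots = parameters.
Term ratio: r(k) = 1 * (k+3/8) (k+2) / [(k+75/8) (k+1)] - rational in k, leading ratio 1; with t_0 = 10/7, classification follows.

The series (x = 1) is 2F1: upper {3/8, 2}, lower {75/8}, prefactor 10/7. Verdict: the Gauss summation I1 fires (x = 1: the Gamma ratio telescopes since c-a-b = 7 > 0 and a = 2 in Z>0). Value: 19765/12544.


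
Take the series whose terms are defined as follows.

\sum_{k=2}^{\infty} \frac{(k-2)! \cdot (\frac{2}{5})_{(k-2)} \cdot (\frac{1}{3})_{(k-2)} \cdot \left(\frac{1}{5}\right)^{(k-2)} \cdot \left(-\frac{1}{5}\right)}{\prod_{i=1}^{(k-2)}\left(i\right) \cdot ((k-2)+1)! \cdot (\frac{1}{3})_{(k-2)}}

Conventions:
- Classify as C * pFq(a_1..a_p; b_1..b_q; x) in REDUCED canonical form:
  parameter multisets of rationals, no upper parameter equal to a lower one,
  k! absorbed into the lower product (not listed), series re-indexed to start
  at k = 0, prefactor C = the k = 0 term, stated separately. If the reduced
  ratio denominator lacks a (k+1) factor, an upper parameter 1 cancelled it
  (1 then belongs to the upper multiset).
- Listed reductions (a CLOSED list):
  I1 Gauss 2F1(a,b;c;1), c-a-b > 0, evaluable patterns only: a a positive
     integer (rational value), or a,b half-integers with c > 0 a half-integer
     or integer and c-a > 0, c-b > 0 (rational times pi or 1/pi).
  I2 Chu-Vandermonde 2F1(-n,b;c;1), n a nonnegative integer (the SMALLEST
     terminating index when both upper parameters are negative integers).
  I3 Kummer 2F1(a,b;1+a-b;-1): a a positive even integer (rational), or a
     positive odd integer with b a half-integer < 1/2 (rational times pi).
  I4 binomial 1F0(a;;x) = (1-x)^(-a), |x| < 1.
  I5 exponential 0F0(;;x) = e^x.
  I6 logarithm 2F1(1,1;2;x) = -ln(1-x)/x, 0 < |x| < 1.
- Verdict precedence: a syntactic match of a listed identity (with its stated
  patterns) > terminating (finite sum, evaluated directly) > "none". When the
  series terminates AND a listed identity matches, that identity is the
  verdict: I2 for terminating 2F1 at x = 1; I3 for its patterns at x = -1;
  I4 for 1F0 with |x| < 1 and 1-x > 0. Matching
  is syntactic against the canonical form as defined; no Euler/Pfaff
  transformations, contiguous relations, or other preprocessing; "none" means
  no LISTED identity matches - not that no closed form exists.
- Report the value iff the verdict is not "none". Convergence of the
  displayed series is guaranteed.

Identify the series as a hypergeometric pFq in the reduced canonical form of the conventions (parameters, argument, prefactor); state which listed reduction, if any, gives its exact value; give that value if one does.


Key step: t_0 = -\frac{1}{5} here, and the parameter 1/3 appears in both the upper and lower lists and cancels.
Consecutive-term ratio: r(k) = \frac{1}{5} * (k+\frac{2}{5}) (k+1) / [(k+2) (k+1)] - rational in k, leading ratio \frac{1}{5}; with t_0 = -\frac{1}{5}, classification follows.

Canonical form: C = -\frac{1}{5} times 2F1 with upper {\frac{2}{5}, 1}, lower {2}, x = \frac{1}{5}. Verdict: none (x = \frac{1}{5}): each listed identity misses the multisets {\frac{2}{5}, 1} ; {2}.


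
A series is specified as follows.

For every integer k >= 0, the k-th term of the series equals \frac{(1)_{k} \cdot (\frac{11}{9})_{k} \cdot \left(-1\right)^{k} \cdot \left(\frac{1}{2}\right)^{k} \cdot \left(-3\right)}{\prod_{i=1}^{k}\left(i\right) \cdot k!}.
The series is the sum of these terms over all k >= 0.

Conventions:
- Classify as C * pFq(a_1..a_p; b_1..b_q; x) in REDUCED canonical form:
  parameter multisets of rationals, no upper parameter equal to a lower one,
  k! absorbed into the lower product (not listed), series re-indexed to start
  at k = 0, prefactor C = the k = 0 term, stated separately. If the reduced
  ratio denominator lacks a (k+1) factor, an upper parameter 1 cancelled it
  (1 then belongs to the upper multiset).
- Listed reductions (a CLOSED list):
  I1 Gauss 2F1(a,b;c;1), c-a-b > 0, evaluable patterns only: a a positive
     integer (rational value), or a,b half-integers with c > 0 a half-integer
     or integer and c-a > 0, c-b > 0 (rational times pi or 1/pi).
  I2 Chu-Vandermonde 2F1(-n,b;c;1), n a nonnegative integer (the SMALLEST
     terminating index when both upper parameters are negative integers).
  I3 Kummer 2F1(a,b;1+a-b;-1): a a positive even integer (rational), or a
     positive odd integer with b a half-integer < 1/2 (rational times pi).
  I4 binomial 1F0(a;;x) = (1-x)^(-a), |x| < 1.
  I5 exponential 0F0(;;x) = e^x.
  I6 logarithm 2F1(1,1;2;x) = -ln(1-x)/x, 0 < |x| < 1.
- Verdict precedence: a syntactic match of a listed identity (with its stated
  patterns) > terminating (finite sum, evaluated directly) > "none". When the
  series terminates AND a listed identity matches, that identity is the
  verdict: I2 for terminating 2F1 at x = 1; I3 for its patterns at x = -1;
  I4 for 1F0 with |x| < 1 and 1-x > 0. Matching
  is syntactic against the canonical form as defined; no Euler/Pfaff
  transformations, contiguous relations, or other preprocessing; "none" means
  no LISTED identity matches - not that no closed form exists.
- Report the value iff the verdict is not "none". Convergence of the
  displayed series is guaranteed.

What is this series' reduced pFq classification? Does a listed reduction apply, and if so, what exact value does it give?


At argument -\frac{1}{2}: a 1F0 with upper {\frac{11}{9}}, lower {-}, scaled by C = -3. Verdict: this is the binomial series (I4) (the 1F0 binomial series: exponent -11/9, x = -\frac{1}{2}). Hence: \left(-3\right) \cdot \left(\frac{3}{2}\right)^{-\frac{11}{9}}.

Key observation: t_0 being -3, the (-1)^k factor (C = -3, x = -1/2) folds into the argument's sign.
Adjacent-term ratio: r(k) = -\frac{1}{2} * (k+\frac{11}{9}) / [(k+1)] - rational in k. x = -\frac{1}{2}; t_0 = -3; negate the roots.


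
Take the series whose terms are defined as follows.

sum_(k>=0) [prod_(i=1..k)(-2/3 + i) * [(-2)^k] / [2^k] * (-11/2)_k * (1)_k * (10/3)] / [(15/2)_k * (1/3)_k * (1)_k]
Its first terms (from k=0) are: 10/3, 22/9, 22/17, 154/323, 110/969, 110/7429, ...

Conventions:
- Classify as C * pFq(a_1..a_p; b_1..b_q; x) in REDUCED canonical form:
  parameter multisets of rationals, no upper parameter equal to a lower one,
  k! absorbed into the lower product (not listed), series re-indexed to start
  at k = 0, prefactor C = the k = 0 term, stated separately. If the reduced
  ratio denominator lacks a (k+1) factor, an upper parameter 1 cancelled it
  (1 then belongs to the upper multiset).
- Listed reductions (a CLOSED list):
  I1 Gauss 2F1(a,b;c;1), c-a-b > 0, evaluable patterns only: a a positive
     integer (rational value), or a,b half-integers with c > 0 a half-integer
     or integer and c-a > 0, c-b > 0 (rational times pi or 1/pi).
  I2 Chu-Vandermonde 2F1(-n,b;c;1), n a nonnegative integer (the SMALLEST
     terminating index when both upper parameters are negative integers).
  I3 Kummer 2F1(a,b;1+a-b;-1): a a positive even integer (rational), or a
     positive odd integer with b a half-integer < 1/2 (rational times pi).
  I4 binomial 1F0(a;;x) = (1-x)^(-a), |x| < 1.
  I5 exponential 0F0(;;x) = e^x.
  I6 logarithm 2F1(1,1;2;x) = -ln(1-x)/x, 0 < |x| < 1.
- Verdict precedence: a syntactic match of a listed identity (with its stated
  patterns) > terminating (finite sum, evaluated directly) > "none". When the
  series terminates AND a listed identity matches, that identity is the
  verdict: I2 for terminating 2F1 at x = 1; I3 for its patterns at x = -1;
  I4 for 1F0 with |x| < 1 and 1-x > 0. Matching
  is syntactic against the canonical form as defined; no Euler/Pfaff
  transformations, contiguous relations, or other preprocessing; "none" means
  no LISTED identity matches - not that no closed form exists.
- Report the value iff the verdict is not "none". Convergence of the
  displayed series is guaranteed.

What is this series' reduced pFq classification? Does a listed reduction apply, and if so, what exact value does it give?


The tell: t_0 being 10/3, (1)_k (C = 10/3, x = -1) is k! itself.
Ratio: r(k) = (-1) * (k-11/2) (k+1) / [(k+15/2) (k+1)] - rational in k, leading ratio (-1); with t_0 = 10/3, classification follows.

x = -1 here; the reduced form reads 2F1, upper {-11/2, 1}, lower {15/2}, C = 10/3. Verdict at x = -1: Kummer's theorem (I3) matches (x = -1; c = 15/2 equals 1+a-b for upper {-11/2, 1}: listed pattern). Exact value: (5005/2048) * pi.


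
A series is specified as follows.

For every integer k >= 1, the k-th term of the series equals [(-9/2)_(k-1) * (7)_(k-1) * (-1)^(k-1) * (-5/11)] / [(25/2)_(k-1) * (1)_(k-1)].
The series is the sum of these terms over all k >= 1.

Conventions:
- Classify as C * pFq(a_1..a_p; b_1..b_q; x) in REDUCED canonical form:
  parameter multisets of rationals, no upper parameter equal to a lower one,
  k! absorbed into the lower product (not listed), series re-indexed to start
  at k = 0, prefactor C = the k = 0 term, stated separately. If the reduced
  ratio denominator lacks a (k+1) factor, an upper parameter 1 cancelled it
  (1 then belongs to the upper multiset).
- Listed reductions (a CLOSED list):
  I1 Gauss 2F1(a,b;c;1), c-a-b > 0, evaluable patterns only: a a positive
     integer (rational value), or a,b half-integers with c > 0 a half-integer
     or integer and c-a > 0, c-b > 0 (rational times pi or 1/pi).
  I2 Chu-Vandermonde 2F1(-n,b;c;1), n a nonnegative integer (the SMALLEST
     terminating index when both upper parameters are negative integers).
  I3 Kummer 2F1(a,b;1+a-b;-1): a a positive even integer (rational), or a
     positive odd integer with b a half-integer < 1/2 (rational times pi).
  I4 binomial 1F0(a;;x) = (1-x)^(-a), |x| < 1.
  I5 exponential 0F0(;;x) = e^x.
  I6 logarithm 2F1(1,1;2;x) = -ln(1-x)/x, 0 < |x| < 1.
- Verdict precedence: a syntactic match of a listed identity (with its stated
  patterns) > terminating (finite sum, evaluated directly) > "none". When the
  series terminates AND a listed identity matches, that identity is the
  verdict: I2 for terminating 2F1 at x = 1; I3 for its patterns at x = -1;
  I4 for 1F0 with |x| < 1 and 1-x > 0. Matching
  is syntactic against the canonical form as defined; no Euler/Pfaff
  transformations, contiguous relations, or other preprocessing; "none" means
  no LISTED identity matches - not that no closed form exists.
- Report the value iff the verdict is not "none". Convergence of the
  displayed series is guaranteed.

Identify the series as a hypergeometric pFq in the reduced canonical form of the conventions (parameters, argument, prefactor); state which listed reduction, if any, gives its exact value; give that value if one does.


Canonical form: C = -5/11 times 2F1 with upper {-9/2, 7}, lower {25/2}, x = -1. Verdict: Kummer's theorem (I3) applies (x = -1; c = 25/2 equals 1+a-b for upper {-9/2, 7}: listed pattern). Its exact value is (-152108775/134217728) * pi.

The tell: t_0 = -5/11 here, and (1)_k (prefactor -5/11) is k! itself.
Step ratio: r(k) = (-1) * (k-9/2) (k+7) / [(k+25/2) (k+1)] - rational; roots negated = parameters, x = (-1), C = -5/11.


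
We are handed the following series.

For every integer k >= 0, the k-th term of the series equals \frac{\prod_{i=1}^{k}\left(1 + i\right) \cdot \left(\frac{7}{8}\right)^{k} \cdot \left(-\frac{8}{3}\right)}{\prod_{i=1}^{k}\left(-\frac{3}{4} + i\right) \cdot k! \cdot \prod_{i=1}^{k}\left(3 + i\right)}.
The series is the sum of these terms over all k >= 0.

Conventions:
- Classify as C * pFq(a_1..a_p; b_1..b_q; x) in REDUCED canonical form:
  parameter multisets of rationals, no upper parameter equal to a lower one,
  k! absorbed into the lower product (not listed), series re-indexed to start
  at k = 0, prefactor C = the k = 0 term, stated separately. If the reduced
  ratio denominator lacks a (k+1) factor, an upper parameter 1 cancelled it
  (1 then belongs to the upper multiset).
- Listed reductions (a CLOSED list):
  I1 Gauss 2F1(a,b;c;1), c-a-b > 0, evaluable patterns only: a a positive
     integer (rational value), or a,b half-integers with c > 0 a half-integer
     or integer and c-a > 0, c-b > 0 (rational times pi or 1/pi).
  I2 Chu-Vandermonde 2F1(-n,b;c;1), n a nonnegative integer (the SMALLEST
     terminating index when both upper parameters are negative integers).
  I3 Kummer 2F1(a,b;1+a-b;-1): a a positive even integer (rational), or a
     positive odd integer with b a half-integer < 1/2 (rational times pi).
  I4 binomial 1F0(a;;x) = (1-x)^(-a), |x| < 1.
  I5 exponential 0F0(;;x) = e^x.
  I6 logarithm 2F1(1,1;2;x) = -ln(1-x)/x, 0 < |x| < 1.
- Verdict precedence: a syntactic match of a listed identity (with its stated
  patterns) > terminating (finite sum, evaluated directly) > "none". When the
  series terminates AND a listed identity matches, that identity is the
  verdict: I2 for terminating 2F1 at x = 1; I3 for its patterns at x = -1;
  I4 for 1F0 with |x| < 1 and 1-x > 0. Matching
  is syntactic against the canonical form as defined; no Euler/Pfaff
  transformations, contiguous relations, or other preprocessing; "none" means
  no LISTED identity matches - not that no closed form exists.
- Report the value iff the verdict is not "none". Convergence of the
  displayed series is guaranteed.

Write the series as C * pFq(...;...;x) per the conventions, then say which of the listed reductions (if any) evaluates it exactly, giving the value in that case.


Classification (C = -\frac{8}{3}): 1F2 with upper {2}, lower {\frac{1}{4}, 4}, argument x = \frac{7}{8}. Verdict: none (x = \frac{7}{8}): each listed identity misses the multisets {2} ; {\frac{1}{4}, 4}.

Structural cue: x = \frac{7}{8} and the lower running product (prefactor -8/3) is a rising factorial.
Consecutive-term ratio: r(k) = \frac{7}{8} * (k+2) / [(k+\frac{1}{4}) (k+4) (k+1)] - rational in k. x = \frac{7}{8}; t_0 = -\frac{8}{3}; negate the roots.


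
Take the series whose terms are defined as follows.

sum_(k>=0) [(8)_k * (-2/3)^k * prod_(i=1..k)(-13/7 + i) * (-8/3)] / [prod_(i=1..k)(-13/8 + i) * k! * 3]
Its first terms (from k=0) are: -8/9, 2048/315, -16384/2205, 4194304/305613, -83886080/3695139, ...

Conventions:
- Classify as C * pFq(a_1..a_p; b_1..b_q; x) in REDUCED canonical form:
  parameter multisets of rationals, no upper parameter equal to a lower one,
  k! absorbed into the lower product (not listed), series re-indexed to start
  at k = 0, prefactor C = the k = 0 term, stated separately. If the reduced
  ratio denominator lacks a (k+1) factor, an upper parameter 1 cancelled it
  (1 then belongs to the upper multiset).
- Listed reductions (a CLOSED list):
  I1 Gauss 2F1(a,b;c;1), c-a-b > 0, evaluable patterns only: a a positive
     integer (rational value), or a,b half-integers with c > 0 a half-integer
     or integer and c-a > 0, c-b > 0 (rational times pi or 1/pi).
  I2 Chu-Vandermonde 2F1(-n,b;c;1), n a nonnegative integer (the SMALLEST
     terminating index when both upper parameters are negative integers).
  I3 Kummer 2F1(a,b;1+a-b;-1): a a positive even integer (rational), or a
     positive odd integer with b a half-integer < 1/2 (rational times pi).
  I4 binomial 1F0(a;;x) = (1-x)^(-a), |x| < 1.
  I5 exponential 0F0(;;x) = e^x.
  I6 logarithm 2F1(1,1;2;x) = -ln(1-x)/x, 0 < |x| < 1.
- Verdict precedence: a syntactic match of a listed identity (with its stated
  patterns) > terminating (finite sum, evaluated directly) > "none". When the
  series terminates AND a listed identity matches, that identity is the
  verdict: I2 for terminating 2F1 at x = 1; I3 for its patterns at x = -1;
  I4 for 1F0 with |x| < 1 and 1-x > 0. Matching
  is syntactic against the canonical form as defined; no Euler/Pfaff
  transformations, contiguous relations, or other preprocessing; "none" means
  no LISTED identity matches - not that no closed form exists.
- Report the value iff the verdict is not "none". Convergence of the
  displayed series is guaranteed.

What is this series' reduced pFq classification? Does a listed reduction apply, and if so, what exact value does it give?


The series (x = -2/3) is 2F1: upper {-6/7, 8}, lower {-5/8}, prefactor -8/9. Verdict: none. A 2F1 with upper {-6/7, 8} fits none of I1-I6 at x = -2/3; the sum runs forever.

Structural cue: with t_0 = -8/9, the running product (C = -8/9) telescopes to a rising factorial.
Consecutive-term ratio: r(k) = (-2/3) * (k-6/7) (k+8) / [(k-5/8) (k+1)] - poly over poly, x = (-2/3) from leading terms; C = -8/9 at k = 0.


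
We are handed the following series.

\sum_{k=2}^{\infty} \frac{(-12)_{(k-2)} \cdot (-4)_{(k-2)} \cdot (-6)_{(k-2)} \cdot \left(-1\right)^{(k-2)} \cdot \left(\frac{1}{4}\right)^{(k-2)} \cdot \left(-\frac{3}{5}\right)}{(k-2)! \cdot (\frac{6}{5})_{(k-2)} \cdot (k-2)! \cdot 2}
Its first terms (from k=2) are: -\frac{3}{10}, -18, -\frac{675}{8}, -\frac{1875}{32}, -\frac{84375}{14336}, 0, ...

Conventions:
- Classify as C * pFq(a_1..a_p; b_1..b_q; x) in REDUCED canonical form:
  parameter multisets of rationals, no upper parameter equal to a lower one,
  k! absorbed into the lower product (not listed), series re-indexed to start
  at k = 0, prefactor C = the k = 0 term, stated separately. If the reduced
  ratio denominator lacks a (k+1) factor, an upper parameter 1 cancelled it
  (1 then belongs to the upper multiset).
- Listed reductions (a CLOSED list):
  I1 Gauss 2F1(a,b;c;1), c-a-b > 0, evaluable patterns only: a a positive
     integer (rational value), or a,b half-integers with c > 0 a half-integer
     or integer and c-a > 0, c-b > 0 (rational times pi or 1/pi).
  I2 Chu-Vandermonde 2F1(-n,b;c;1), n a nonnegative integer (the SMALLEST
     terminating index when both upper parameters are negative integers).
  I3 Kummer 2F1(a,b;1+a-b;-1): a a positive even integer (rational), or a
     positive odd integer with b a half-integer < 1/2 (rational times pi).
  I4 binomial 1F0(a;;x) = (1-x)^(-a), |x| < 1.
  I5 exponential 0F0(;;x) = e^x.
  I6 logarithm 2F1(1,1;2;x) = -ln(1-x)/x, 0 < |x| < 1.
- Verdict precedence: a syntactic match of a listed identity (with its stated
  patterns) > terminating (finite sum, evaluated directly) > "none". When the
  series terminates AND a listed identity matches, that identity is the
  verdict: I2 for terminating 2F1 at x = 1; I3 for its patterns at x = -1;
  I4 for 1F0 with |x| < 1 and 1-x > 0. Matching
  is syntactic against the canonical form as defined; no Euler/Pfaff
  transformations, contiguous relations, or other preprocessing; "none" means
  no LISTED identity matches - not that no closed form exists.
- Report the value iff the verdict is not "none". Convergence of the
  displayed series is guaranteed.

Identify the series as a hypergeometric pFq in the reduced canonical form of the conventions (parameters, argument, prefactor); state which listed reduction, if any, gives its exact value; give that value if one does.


This is -\frac{3}{10} * 3F2(-12, -6, -4; 1, \frac{6}{5}; -\frac{1}{4}) in reduced canonical form. Verdict: terminating - upper -4 stops the sum at k = 4; the 5 terms are added exactly. Exact value: -\frac{11981619}{71680}.

The tell: from the first term -\frac{3}{10}: the constant factors (C = -3/10) combine into one prefactor.
Consecutive-term ratio: r(k) = -\frac{1}{4} * (k-12) (k-6) (k-4) / [(k+1) (k+\frac{6}{5}) (k+1)] - poly over poly, x = -\frac{1}{4} from leading terms; C = -\frac{3}{10} at k = 0.
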